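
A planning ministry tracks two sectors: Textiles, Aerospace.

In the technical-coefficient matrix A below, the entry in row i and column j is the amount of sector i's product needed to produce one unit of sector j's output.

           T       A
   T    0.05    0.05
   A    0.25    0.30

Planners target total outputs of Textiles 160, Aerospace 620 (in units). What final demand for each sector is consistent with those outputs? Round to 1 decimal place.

I − A =
  [   0.95    -0.05]
  [  -0.25     0.70]
d = (I − A) x:
  d_T = (+0.95)·160 + (-0.05)·620 = 121.0
  d_A = (-0.25)·160 + (+0.70)·620 = 394.0

d_T = 121.0, d_A = 394.0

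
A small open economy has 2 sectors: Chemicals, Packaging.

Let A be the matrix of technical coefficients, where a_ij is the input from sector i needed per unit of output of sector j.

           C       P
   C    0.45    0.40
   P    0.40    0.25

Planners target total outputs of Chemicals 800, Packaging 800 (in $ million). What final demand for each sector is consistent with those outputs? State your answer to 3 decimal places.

d_C = 120.000, d_P = 280.000

I − A =
  [   0.55    -0.40]
  [  -0.40     0.75]
d = (I − A) x:
  d_C = (+0.55)·800 + (-0.40)·800 = 120.000
  d_P = (-0.40)·800 + (+0.75)·800 = 280.000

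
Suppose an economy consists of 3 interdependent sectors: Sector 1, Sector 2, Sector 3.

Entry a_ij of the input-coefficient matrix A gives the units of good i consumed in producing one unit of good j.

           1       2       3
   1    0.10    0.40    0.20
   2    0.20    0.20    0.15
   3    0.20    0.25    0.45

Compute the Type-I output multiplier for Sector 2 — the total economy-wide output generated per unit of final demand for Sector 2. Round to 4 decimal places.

I − A =
  [   0.90    -0.40    -0.20]
  [  -0.20     0.80    -0.15]
  [  -0.20    -0.25     0.55]
Cofactors of I−A, C_ij = (−1)^(i+j)·(minor ij) (rows/columns in the sector order above):
  C_11 = (0.80)(0.55) − (-0.15)(-0.25) = 0.4025
  C_12 = −[(-0.20)(0.55) − (-0.15)(-0.20)] = 0.1400
  C_13 = (-0.20)(-0.25) − (0.80)(-0.20) = 0.2100
  C_21 = −[(-0.40)(0.55) − (-0.20)(-0.25)] = 0.2700
  C_22 = (0.90)(0.55) − (-0.20)(-0.20) = 0.4550
  C_23 = −[(0.90)(-0.25) − (-0.40)(-0.20)] = 0.3050
  C_31 = (-0.40)(-0.15) − (-0.20)(0.80) = 0.2200
  C_32 = −[(0.90)(-0.15) − (-0.20)(-0.20)] = 0.1750
  C_33 = (0.90)(0.80) − (-0.40)(-0.20) = 0.6400
det(I−A) = Σ_j (I−A)_1j·C_1j = (0.90)(0.4025) + (-0.40)(0.1400) + (-0.20)(0.2100) = 0.26425
adj(I−A) = Cᵀ =
  [ 0.4025   0.2700   0.2200]
  [ 0.1400   0.4550   0.1750]
  [ 0.2100   0.3050   0.6400]
(I − A)⁻¹ = adj(I−A) / det(I−A) ≈
  [   1.52318     1.02176     0.83254]
  [   0.52980     1.72185     0.66225]
  [   0.79470     1.15421     2.42195]
The output multiplier for sector j is the column-j sum of the Leontief inverse (I − A)⁻¹ = adj(I−A) / det(I−A).
Column 2 of adj(I−A): (0.2700, 0.4550, 0.3050); det(I−A) = 0.26425.
m_2 = (0.2700 + 0.4550 + 0.3050) / 0.26425 = 1.03 / 0.26425 ≈ 3.8978.

m_2 = 3.8978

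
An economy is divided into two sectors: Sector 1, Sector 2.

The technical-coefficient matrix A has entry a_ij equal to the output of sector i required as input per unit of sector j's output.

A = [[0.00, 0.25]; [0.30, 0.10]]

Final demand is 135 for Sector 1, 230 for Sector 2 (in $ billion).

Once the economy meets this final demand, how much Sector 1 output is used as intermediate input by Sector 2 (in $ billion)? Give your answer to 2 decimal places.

z_12 = 81.97

I − A =
  [   1.00    -0.25]
  [  -0.30     0.90]
det(I−A) = (1.00)(0.90) − (-0.25)(-0.30) = 0.8250
adj(I−A) = [[0.90, 0.25], [0.30, 1.00]]
(I − A)⁻¹ = adj(I−A) / det(I−A) ≈
  [   1.0909     0.3030]
  [   0.3636     1.2121]
First solve x = (I − A)⁻¹ d = adj(I−A)·d / det(I−A); in particular x_2 = (0.30·135 + 1.00·230) / 0.8250 = 270.50 / 0.8250 ≈ 327.8788.
Intermediate flow from 1 to 2: z_12 = a_12 · x_2 = 0.25 × 270.50 / 0.8250 = 67.625 / 0.8250 ≈ 81.97.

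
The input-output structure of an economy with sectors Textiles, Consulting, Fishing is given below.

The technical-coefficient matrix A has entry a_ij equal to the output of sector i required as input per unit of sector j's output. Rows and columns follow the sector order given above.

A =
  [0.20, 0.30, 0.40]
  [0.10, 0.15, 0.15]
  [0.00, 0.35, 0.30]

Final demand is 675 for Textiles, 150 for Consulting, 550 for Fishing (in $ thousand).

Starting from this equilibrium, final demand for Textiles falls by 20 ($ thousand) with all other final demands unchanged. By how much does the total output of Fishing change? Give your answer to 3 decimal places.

I − A =
  [   0.80    -0.30    -0.40]
  [  -0.10     0.85    -0.15]
  [   0.00    -0.35     0.70]
Cofactors of I−A, C_ij = (−1)^(i+j)·(minor ij) (rows/columns in the sector order above):
  C_11 = (0.85)(0.70) − (-0.15)(-0.35) = 0.5425
  C_12 = −[(-0.10)(0.70) − (-0.15)(0.00)] = 0.0700
  C_13 = (-0.10)(-0.35) − (0.85)(0.00) = 0.0350
  C_21 = −[(-0.30)(0.70) − (-0.40)(-0.35)] = 0.3500
  C_22 = (0.80)(0.70) − (-0.40)(0.00) = 0.5600
  C_23 = −[(0.80)(-0.35) − (-0.30)(0.00)] = 0.2800
  C_31 = (-0.30)(-0.15) − (-0.40)(0.85) = 0.3850
  C_32 = −[(0.80)(-0.15) − (-0.40)(-0.10)] = 0.1600
  C_33 = (0.80)(0.85) − (-0.30)(-0.10) = 0.6500
det(I−A) = Σ_j (I−A)_1j·C_1j = (0.80)(0.5425) + (-0.30)(0.0700) + (-0.40)(0.0350) = 0.3990
adj(I−A) = Cᵀ =
  [ 0.5425   0.3500   0.3850]
  [ 0.0700   0.5600   0.1600]
  [ 0.0350   0.2800   0.6500]
(I − A)⁻¹ = adj(I−A) / det(I−A) ≈
  [   1.3596     0.8772     0.9649]
  [   0.1754     1.4035     0.4010]
  [   0.0877     0.7018     1.6291]
Δx = (I − A)⁻¹ Δd with Δd having -20 in the Textiles component and 0 elsewhere.
So Δx_3 = L_31 · (-20), where L_31 = adj(I−A)_31 / det(I−A) = 0.0350 / 0.3990.
Δx_3 = 0.0350 × (-20) / 0.3990 = -0.70 / 0.3990 ≈ -1.754.

Δx_3 = -1.754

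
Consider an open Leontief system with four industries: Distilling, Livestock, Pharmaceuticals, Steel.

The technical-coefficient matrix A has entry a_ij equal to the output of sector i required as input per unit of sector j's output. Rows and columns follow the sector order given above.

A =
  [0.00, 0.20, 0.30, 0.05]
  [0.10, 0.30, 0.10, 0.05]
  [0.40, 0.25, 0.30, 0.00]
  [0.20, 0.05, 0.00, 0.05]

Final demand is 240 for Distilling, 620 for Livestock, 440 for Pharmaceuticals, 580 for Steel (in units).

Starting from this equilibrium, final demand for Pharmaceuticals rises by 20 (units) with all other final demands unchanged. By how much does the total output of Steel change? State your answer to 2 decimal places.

Δx_S = 3.23

I − A =
  [   1.00    -0.20    -0.30    -0.05]
  [  -0.10     0.70    -0.10    -0.05]
  [  -0.40    -0.25     0.70     0.00]
  [  -0.20    -0.05     0.00     0.95]
Compute the cofactors C_ij = (−1)^(i+j)·(3×3 minor ij) of I−A; the adjugate is their transpose:
adj(I−A) = Cᵀ =
  [ 0.44000   0.20600   0.21800   0.03400]
  [ 0.11150   0.54400   0.12550   0.03450]
  [ 0.29125   0.31200   0.63425   0.03175]
  [ 0.09850   0.07200   0.05250   0.35150]
det(I−A) = Σ_j (I−A)_1j·C_1j = (1.00)(0.44000) + (-0.20)(0.11150) + (-0.30)(0.29125) + (-0.05)(0.09850) = 0.3254
(I − A)⁻¹ = adj(I−A) / det(I−A) ≈
  [   1.3522     0.6331     0.6699     0.1045]
  [   0.3427     1.6718     0.3857     0.1060]
  [   0.8951     0.9588     1.9491     0.0976]
  [   0.3027     0.2213     0.1613     1.0802]
Δx = (I − A)⁻¹ Δd with Δd having +20 in the Pharmaceuticals component and 0 elsewhere.
So Δx_S = L_SP · (+20), where L_SP = adj(I−A)_SP / det(I−A) = 0.05250 / 0.3254.
Δx_S = 0.05250 × (+20) / 0.3254 = 1.05 / 0.3254 ≈ 3.23.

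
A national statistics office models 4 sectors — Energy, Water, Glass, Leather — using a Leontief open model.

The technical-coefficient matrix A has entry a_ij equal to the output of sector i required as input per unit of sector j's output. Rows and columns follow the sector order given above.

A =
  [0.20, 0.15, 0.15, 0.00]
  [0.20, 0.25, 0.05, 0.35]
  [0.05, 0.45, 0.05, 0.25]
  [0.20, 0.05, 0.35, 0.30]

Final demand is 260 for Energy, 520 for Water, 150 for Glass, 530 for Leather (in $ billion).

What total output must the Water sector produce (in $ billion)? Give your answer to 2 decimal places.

x_2 = 2043.87

I − A =
  [   0.80    -0.15    -0.15     0.00]
  [  -0.20     0.75    -0.05    -0.35]
  [  -0.05    -0.45     0.95    -0.25]
  [  -0.20    -0.05    -0.35     0.70]
Compute the cofactors C_ij = (−1)^(i+j)·(3×3 minor ij) of I−A; the adjugate is their transpose:
adj(I−A) = Cᵀ =
  [ 0.345000   0.135750   0.099750   0.103500]
  [ 0.192375   0.449250   0.157500   0.280875]
  [ 0.159875   0.274750   0.374500   0.271125]
  [ 0.192250   0.208250   0.227000   0.504000]
det(I−A) = Σ_j (I−A)_1j·C_1j = (0.80)(0.345000) + (-0.15)(0.192375) + (-0.15)(0.159875) + (0.00)(0.192250) = 0.2231625
(I − A)⁻¹ = adj(I−A) / det(I−A) ≈
  [   1.5460     0.6083     0.4470     0.4638]
  [   0.8620     2.0131     0.7058     1.2586]
  [   0.7164     1.2312     1.6781     1.2149]
  [   0.8615     0.9332     1.0172     2.2584]
x = (I − A)⁻¹ d = adj(I−A)·d / det(I−A), with det(I−A) = 0.2231625:
  x_1 = (0.345000·260 + 0.135750·520 + 0.099750·150 + 0.103500·530) / 0.2231625 = 230.1075 / 0.2231625 ≈ 1031.12
  x_2 = (0.192375·260 + 0.449250·520 + 0.157500·150 + 0.280875·530) / 0.2231625 = 456.11625 / 0.2231625 ≈ 2043.87
  x_3 = (0.159875·260 + 0.274750·520 + 0.374500·150 + 0.271125·530) / 0.2231625 = 384.30875 / 0.2231625 ≈ 1722.10
  x_4 = (0.192250·260 + 0.208250·520 + 0.227000·150 + 0.504000·530) / 0.2231625 = 459.445 / 0.2231625 ≈ 2058.79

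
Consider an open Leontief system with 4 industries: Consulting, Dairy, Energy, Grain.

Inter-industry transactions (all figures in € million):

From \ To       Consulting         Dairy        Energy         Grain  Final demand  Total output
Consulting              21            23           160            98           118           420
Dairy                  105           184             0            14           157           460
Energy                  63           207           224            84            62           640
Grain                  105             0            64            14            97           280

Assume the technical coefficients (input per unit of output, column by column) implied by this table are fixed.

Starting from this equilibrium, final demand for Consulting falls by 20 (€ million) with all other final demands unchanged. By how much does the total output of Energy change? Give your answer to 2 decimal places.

Technical coefficients a_ij = z_ij / X_j:
  a_CC = 21/420 = 0.05, a_DC = 105/420 = 0.25, a_EC = 63/420 = 0.15, a_GC = 105/420 = 0.25
  a_CD = 23/460 = 0.05, a_DD = 184/460 = 0.40, a_ED = 207/460 = 0.45, a_GD = 0/460 = 0.00
  a_CE = 160/640 = 0.25, a_DE = 0/640 = 0.00, a_EE = 224/640 = 0.35, a_GE = 64/640 = 0.10
  a_CG = 98/280 = 0.35, a_DG = 14/280 = 0.05, a_EG = 84/280 = 0.30, a_GG = 14/280 = 0.05
I − A =
  [   0.95    -0.05    -0.25    -0.35]
  [  -0.25     0.60     0.00    -0.05]
  [  -0.15    -0.45     0.65    -0.30]
  [  -0.25     0.00    -0.10     0.95]
Compute the cofactors C_ij = (−1)^(i+j)·(3×3 minor ij) of I−A; the adjugate is their transpose:
adj(I−A) = Cᵀ =
  [ 0.350250   0.152000   0.163750   0.188750]
  [ 0.155750   0.441625   0.076000   0.104625]
  [ 0.243000   0.377625   0.476500   0.259875]
  [ 0.117750   0.079750   0.093250   0.311750]
det(I−A) = Σ_j (I−A)_1j·C_1j = (0.95)(0.350250) + (-0.05)(0.155750) + (-0.25)(0.243000) + (-0.35)(0.117750) = 0.2229875
(I − A)⁻¹ = adj(I−A) / det(I−A) ≈
  [   1.5707     0.6817     0.7343     0.8465]
  [   0.6985     1.9805     0.3408     0.4692]
  [   1.0897     1.6935     2.1369     1.1654]
  [   0.5281     0.3576     0.4182     1.3981]
Δx = (I − A)⁻¹ Δd with Δd having -20 in the Consulting component and 0 elsewhere.
So Δx_E = L_EC · (-20), where L_EC = adj(I−A)_EC / det(I−A) = 0.243000 / 0.2229875.
Δx_E = 0.243000 × (-20) / 0.2229875 = -4.86 / 0.2229875 ≈ -21.79.

Δx_E = -21.79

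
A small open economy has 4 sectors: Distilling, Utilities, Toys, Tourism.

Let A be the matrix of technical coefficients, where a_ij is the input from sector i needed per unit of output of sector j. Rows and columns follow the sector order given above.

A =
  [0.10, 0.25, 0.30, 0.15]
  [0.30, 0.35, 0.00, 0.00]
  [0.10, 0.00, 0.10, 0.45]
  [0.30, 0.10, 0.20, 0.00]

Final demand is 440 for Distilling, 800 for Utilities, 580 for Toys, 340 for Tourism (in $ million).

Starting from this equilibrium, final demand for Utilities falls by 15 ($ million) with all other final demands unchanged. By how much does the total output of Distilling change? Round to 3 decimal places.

I − A =
  [   0.90    -0.25    -0.30    -0.15]
  [  -0.30     0.65     0.00     0.00]
  [  -0.10     0.00     0.90    -0.45]
  [  -0.30    -0.10    -0.20     1.00]
Compute the cofactors C_ij = (−1)^(i+j)·(3×3 minor ij) of I−A; the adjugate is their transpose:
adj(I−A) = Cᵀ =
  [ 0.52650   0.22950   0.21450   0.17550]
  [ 0.24300   0.61500   0.09900   0.08100]
  [ 0.16625   0.10075   0.47625   0.23925]
  [ 0.21550   0.15050   0.16950   0.43950]
det(I−A) = Σ_j (I−A)_1j·C_1j = (0.90)(0.52650) + (-0.25)(0.24300) + (-0.30)(0.16625) + (-0.15)(0.21550) = 0.3309
(I − A)⁻¹ = adj(I−A) / det(I−A) ≈
  [   1.5911     0.6936     0.6482     0.5304]
  [   0.7344     1.8586     0.2992     0.2448]
  [   0.5024     0.3045     1.4393     0.7230]
  [   0.6513     0.4548     0.5122     1.3282]
Δx = (I − A)⁻¹ Δd with Δd having -15 in the Utilities component and 0 elsewhere.
So Δx_1 = L_12 · (-15), where L_12 = adj(I−A)_12 / det(I−A) = 0.22950 / 0.3309.
Δx_1 = 0.22950 × (-15) / 0.3309 = -3.4425 / 0.3309 ≈ -10.403.

Δx_1 = -10.403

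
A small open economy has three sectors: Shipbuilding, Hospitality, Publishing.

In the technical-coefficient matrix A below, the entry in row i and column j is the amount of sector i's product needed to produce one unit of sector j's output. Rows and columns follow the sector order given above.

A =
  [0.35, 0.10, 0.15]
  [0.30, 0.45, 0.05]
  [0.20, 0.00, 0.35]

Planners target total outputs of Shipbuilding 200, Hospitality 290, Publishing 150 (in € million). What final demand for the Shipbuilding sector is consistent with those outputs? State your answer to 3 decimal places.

d_S = 78.500

I − A =
  [   0.65    -0.10    -0.15]
  [  -0.30     0.55    -0.05]
  [  -0.20     0.00     0.65]
d = (I − A) x:
  d_S = (+0.65)·200 + (-0.10)·290 + (-0.15)·150 = 78.500
  d_H = (-0.30)·200 + (+0.55)·290 + (-0.05)·150 = 92.000
  d_P = (-0.20)·200 + (+0.00)·290 + (+0.65)·150 = 57.500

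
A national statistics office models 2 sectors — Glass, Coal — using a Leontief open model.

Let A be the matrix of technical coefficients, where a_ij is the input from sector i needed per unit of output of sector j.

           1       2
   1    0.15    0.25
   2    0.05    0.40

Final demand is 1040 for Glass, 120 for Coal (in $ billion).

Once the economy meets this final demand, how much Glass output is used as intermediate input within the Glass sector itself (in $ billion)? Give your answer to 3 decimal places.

I − A =
  [   0.85    -0.25]
  [  -0.05     0.60]
det(I−A) = (0.85)(0.60) − (-0.25)(-0.05) = 0.4975
adj(I−A) = [[0.60, 0.25], [0.05, 0.85]]
(I − A)⁻¹ = adj(I−A) / det(I−A) ≈
  [   1.2060     0.5025]
  [   0.1005     1.7085]
First solve x = (I − A)⁻¹ d = adj(I−A)·d / det(I−A); in particular x_1 = (0.60·1040 + 0.25·120) / 0.4975 = 654.00 / 0.4975 ≈ 1314.57286.
Intermediate flow from 1 to 1: z_11 = a_11 · x_1 = 0.15 × 654.00 / 0.4975 = 98.10 / 0.4975 ≈ 197.186.

z_11 = 197.186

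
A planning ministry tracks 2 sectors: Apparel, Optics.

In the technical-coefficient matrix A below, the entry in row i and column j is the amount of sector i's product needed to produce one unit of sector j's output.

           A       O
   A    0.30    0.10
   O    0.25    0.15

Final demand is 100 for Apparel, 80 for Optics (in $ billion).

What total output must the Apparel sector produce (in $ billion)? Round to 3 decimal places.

x_A = 163.158

I − A =
  [   0.70    -0.10]
  [  -0.25     0.85]
det(I−A) = (0.70)(0.85) − (-0.10)(-0.25) = 0.5700
adj(I−A) = [[0.85, 0.10], [0.25, 0.70]]
(I − A)⁻¹ = adj(I−A) / det(I−A) ≈
  [   1.4912     0.1754]
  [   0.4386     1.2281]
x = (I − A)⁻¹ d = adj(I−A)·d / det(I−A), with det(I−A) = 0.5700:
  x_A = (0.85·100 + 0.10·80) / 0.5700 = 93.00 / 0.5700 ≈ 163.158
  x_O = (0.25·100 + 0.70·80) / 0.5700 = 81.00 / 0.5700 ≈ 142.105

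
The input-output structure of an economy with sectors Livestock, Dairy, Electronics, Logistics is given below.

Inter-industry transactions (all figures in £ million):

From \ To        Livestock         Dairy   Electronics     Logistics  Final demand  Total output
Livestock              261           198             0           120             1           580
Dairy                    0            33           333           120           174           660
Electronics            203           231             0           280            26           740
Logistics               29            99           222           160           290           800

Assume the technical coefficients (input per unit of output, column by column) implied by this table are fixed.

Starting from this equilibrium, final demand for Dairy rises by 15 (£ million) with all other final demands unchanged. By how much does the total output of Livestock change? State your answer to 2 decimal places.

Technical coefficients a_ij = z_ij / X_j:
  a_11 = 261/580 = 0.45, a_21 = 0/580 = 0.00, a_31 = 203/580 = 0.35, a_41 = 29/580 = 0.05
  a_12 = 198/660 = 0.30, a_22 = 33/660 = 0.05, a_32 = 231/660 = 0.35, a_42 = 99/660 = 0.15
  a_13 = 0/740 = 0.00, a_23 = 333/740 = 0.45, a_33 = 0/740 = 0.00, a_43 = 222/740 = 0.30
  a_14 = 120/800 = 0.15, a_24 = 120/800 = 0.15, a_34 = 280/800 = 0.35, a_44 = 160/800 = 0.20
I − A =
  [   0.55    -0.30     0.00    -0.15]
  [   0.00     0.95    -0.45    -0.15]
  [  -0.35    -0.35     1.00    -0.35]
  [  -0.05    -0.15    -0.30     0.80]
Compute the cofactors C_ij = (−1)^(i+j)·(3×3 minor ij) of I−A; the adjugate is their transpose:
adj(I−A) = Cᵀ =
  [ 0.472375   0.246750   0.174375   0.211125]
  [ 0.157125   0.359000   0.219375   0.192750]
  [ 0.277375   0.277375   0.396250   0.277375]
  [ 0.163000   0.186750   0.200625   0.388625]
det(I−A) = Σ_j (I−A)_1j·C_1j = (0.55)(0.472375) + (-0.30)(0.157125) + (0.00)(0.277375) + (-0.15)(0.163000) = 0.18821875
(I − A)⁻¹ = adj(I−A) / det(I−A) ≈
  [   2.5097     1.3110     0.9264     1.1217]
  [   0.8348     1.9074     1.1655     1.0241]
  [   1.4737     1.4737     2.1053     1.4737]
  [   0.8660     0.9922     1.0659     2.0648]
Δx = (I − A)⁻¹ Δd with Δd having +15 in the Dairy component and 0 elsewhere.
So Δx_1 = L_12 · (+15), where L_12 = adj(I−A)_12 / det(I−A) = 0.246750 / 0.18821875.
Δx_1 = 0.246750 × (+15) / 0.18821875 = 3.70125 / 0.18821875 ≈ 19.66.

Δx_1 = 19.66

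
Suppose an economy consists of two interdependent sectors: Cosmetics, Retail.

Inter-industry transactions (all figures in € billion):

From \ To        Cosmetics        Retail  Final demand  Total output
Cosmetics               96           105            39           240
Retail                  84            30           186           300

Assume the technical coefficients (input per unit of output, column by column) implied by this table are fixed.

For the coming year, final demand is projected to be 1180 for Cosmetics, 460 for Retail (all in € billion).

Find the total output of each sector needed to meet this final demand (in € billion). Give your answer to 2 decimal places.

x_C = 2929.34, x_R = 1650.30

Technical coefficients a_ij = z_ij / X_j:
  a_CC = 96/240 = 0.40, a_RC = 84/240 = 0.35
  a_CR = 105/300 = 0.35, a_RR = 30/300 = 0.10
I − A =
  [   0.60    -0.35]
  [  -0.35     0.90]
det(I−A) = (0.60)(0.90) − (-0.35)(-0.35) = 0.4175
adj(I−A) = [[0.90, 0.35], [0.35, 0.60]]
(I − A)⁻¹ = adj(I−A) / det(I−A) ≈
  [   2.1557     0.8383]
  [   0.8383     1.4371]
x = (I − A)⁻¹ d = adj(I−A)·d / det(I−A), with det(I−A) = 0.4175:
  x_C = (0.90·1180 + 0.35·460) / 0.4175 = 1223.00 / 0.4175 ≈ 2929.34
  x_R = (0.35·1180 + 0.60·460) / 0.4175 = 689.00 / 0.4175 ≈ 1650.30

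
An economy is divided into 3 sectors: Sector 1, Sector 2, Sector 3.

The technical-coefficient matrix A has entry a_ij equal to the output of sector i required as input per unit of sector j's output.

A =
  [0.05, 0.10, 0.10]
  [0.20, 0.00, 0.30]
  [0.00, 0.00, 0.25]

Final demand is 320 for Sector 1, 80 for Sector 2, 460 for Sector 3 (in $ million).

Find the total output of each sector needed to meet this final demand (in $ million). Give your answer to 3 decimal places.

x_1 = 438.423, x_2 = 351.685, x_3 = 613.333

I − A =
  [   0.95    -0.10    -0.10]
  [  -0.20     1.00    -0.30]
  [   0.00     0.00     0.75]
Cofactors of I−A, C_ij = (−1)^(i+j)·(minor ij) (rows/columns in the sector order above):
  C_11 = (1.00)(0.75) − (-0.30)(0.00) = 0.7500
  C_12 = −[(-0.20)(0.75) − (-0.30)(0.00)] = 0.1500
  C_13 = (-0.20)(0.00) − (1.00)(0.00) = 0.0000
  C_21 = −[(-0.10)(0.75) − (-0.10)(0.00)] = 0.0750
  C_22 = (0.95)(0.75) − (-0.10)(0.00) = 0.7125
  C_23 = −[(0.95)(0.00) − (-0.10)(0.00)] = 0.0000
  C_31 = (-0.10)(-0.30) − (-0.10)(1.00) = 0.1300
  C_32 = −[(0.95)(-0.30) − (-0.10)(-0.20)] = 0.3050
  C_33 = (0.95)(1.00) − (-0.10)(-0.20) = 0.9300
det(I−A) = Σ_j (I−A)_1j·C_1j = (0.95)(0.7500) + (-0.10)(0.1500) + (-0.10)(0.0000) = 0.6975
adj(I−A) = Cᵀ =
  [ 0.7500   0.0750   0.1300]
  [ 0.1500   0.7125   0.3050]
  [ 0.0000   0.0000   0.9300]
(I − A)⁻¹ = adj(I−A) / det(I−A) ≈
  [   1.0753     0.1075     0.1864]
  [   0.2151     1.0215     0.4373]
  [   0.0000     0.0000     1.3333]
x = (I − A)⁻¹ d = adj(I−A)·d / det(I−A), with det(I−A) = 0.6975:
  x_1 = (0.7500·320 + 0.0750·80 + 0.1300·460) / 0.6975 = 305.80 / 0.6975 ≈ 438.423
  x_2 = (0.1500·320 + 0.7125·80 + 0.3050·460) / 0.6975 = 245.30 / 0.6975 ≈ 351.685
  x_3 = (0.0000·320 + 0.0000·80 + 0.9300·460) / 0.6975 = 427.80 / 0.6975 ≈ 613.333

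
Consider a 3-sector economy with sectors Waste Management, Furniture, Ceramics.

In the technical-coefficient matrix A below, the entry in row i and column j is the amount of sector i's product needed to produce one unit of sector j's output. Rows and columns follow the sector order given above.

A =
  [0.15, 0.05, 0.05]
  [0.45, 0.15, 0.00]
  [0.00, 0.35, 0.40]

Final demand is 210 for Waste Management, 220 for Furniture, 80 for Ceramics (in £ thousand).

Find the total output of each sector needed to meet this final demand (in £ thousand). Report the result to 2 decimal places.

x_1 = 293.48, x_2 = 414.19, x_3 = 374.95

I − A =
  [   0.85    -0.05    -0.05]
  [  -0.45     0.85     0.00]
  [   0.00    -0.35     0.60]
Cofactors of I−A, C_ij = (−1)^(i+j)·(minor ij) (rows/columns in the sector order above):
  C_11 = (0.85)(0.60) − (0.00)(-0.35) = 0.5100
  C_12 = −[(-0.45)(0.60) − (0.00)(0.00)] = 0.2700
  C_13 = (-0.45)(-0.35) − (0.85)(0.00) = 0.1575
  C_21 = −[(-0.05)(0.60) − (-0.05)(-0.35)] = 0.0475
  C_22 = (0.85)(0.60) − (-0.05)(0.00) = 0.5100
  C_23 = −[(0.85)(-0.35) − (-0.05)(0.00)] = 0.2975
  C_31 = (-0.05)(0.00) − (-0.05)(0.85) = 0.0425
  C_32 = −[(0.85)(0.00) − (-0.05)(-0.45)] = 0.0225
  C_33 = (0.85)(0.85) − (-0.05)(-0.45) = 0.7000
det(I−A) = Σ_j (I−A)_1j·C_1j = (0.85)(0.5100) + (-0.05)(0.2700) + (-0.05)(0.1575) = 0.412125
adj(I−A) = Cᵀ =
  [ 0.5100   0.0475   0.0425]
  [ 0.2700   0.5100   0.0225]
  [ 0.1575   0.2975   0.7000]
(I − A)⁻¹ = adj(I−A) / det(I−A) ≈
  [   1.2375     0.1153     0.1031]
  [   0.6551     1.2375     0.0546]
  [   0.3822     0.7219     1.6985]
x = (I − A)⁻¹ d = adj(I−A)·d / det(I−A), with det(I−A) = 0.412125:
  x_1 = (0.5100·210 + 0.0475·220 + 0.0425·80) / 0.412125 = 120.95 / 0.412125 ≈ 293.48
  x_2 = (0.2700·210 + 0.5100·220 + 0.0225·80) / 0.412125 = 170.70 / 0.412125 ≈ 414.19
  x_3 = (0.1575·210 + 0.2975·220 + 0.7000·80) / 0.412125 = 154.525 / 0.412125 ≈ 374.95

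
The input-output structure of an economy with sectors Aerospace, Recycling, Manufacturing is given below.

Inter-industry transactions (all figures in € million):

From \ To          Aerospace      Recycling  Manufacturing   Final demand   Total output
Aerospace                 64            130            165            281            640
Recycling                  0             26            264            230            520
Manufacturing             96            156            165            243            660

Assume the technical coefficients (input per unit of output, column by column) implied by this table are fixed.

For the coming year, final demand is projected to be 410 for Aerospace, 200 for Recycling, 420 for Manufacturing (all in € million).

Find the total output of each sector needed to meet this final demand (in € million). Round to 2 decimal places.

Technical coefficients a_ij = z_ij / X_j:
  a_AA = 64/640 = 0.10, a_RA = 0/640 = 0.00, a_MA = 96/640 = 0.15
  a_AR = 130/520 = 0.25, a_RR = 26/520 = 0.05, a_MR = 156/520 = 0.30
  a_AM = 165/660 = 0.25, a_RM = 264/660 = 0.40, a_MM = 165/660 = 0.25
I − A =
  [   0.90    -0.25    -0.25]
  [   0.00     0.95    -0.40]
  [  -0.15    -0.30     0.75]
Cofactors of I−A, C_ij = (−1)^(i+j)·(minor ij) (rows/columns in the sector order above):
  C_11 = (0.95)(0.75) − (-0.40)(-0.30) = 0.5925
  C_12 = −[(0.00)(0.75) − (-0.40)(-0.15)] = 0.0600
  C_13 = (0.00)(-0.30) − (0.95)(-0.15) = 0.1425
  C_21 = −[(-0.25)(0.75) − (-0.25)(-0.30)] = 0.2625
  C_22 = (0.90)(0.75) − (-0.25)(-0.15) = 0.6375
  C_23 = −[(0.90)(-0.30) − (-0.25)(-0.15)] = 0.3075
  C_31 = (-0.25)(-0.40) − (-0.25)(0.95) = 0.3375
  C_32 = −[(0.90)(-0.40) − (-0.25)(0.00)] = 0.3600
  C_33 = (0.90)(0.95) − (-0.25)(0.00) = 0.8550
det(I−A) = Σ_j (I−A)_1j·C_1j = (0.90)(0.5925) + (-0.25)(0.0600) + (-0.25)(0.1425) = 0.482625
adj(I−A) = Cᵀ =
  [ 0.5925   0.2625   0.3375]
  [ 0.0600   0.6375   0.3600]
  [ 0.1425   0.3075   0.8550]
(I − A)⁻¹ = adj(I−A) / det(I−A) ≈
  [   1.2277     0.5439     0.6993]
  [   0.1243     1.3209     0.7459]
  [   0.2953     0.6371     1.7716]
x = (I − A)⁻¹ d = adj(I−A)·d / det(I−A), with det(I−A) = 0.482625:
  x_A = (0.5925·410 + 0.2625·200 + 0.3375·420) / 0.482625 = 437.175 / 0.482625 ≈ 905.83
  x_R = (0.0600·410 + 0.6375·200 + 0.3600·420) / 0.482625 = 303.30 / 0.482625 ≈ 628.44
  x_M = (0.1425·410 + 0.3075·200 + 0.8550·420) / 0.482625 = 479.025 / 0.482625 ≈ 992.54

x_A = 905.83, x_R = 628.44, x_M = 992.54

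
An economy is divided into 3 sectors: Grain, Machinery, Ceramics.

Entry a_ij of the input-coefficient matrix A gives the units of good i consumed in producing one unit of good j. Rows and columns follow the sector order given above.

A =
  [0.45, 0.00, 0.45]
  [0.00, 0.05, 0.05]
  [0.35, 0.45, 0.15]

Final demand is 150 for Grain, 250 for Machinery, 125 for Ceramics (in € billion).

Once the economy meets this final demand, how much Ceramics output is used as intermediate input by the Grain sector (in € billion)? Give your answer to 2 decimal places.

I − A =
  [   0.55     0.00    -0.45]
  [   0.00     0.95    -0.05]
  [  -0.35    -0.45     0.85]
Cofactors of I−A, C_ij = (−1)^(i+j)·(minor ij) (rows/columns in the sector order above):
  C_11 = (0.95)(0.85) − (-0.05)(-0.45) = 0.7850
  C_12 = −[(0.00)(0.85) − (-0.05)(-0.35)] = 0.0175
  C_13 = (0.00)(-0.45) − (0.95)(-0.35) = 0.3325
  C_21 = −[(0.00)(0.85) − (-0.45)(-0.45)] = 0.2025
  C_22 = (0.55)(0.85) − (-0.45)(-0.35) = 0.3100
  C_23 = −[(0.55)(-0.45) − (0.00)(-0.35)] = 0.2475
  C_31 = (0.00)(-0.05) − (-0.45)(0.95) = 0.4275
  C_32 = −[(0.55)(-0.05) − (-0.45)(0.00)] = 0.0275
  C_33 = (0.55)(0.95) − (0.00)(0.00) = 0.5225
det(I−A) = Σ_j (I−A)_1j·C_1j = (0.55)(0.7850) + (0.00)(0.0175) + (-0.45)(0.3325) = 0.282125
adj(I−A) = Cᵀ =
  [ 0.7850   0.2025   0.4275]
  [ 0.0175   0.3100   0.0275]
  [ 0.3325   0.2475   0.5225]
(I − A)⁻¹ = adj(I−A) / det(I−A) ≈
  [   2.7825     0.7178     1.5153]
  [   0.0620     1.0988     0.0975]
  [   1.1786     0.8773     1.8520]
First solve x = (I − A)⁻¹ d = adj(I−A)·d / det(I−A); in particular x_G = (0.7850·150 + 0.2025·250 + 0.4275·125) / 0.282125 = 221.8125 / 0.282125 ≈ 786.2206.
Intermediate flow from C to G: z_CG = a_CG · x_G = 0.35 × 221.8125 / 0.282125 = 77.634375 / 0.282125 ≈ 275.18.

z_CG = 275.18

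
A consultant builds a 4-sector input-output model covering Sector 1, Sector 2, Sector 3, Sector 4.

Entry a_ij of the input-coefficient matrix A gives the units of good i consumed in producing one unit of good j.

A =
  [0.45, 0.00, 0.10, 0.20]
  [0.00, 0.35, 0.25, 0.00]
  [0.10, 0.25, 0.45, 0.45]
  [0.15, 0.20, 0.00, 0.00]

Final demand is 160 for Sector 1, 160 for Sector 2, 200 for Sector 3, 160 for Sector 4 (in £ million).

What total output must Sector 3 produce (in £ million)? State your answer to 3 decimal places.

I − A =
  [   0.55     0.00    -0.10    -0.20]
  [   0.00     0.65    -0.25     0.00]
  [  -0.10    -0.25     0.55    -0.45]
  [  -0.15    -0.20     0.00     1.00]
Compute the cofactors C_ij = (−1)^(i+j)·(3×3 minor ij) of I−A; the adjugate is their transpose:
adj(I−A) = Cᵀ =
  [ 0.272500   0.056000   0.075000   0.088250]
  [ 0.041875   0.269250   0.130000   0.066875]
  [ 0.108875   0.183500   0.338000   0.173875]
  [ 0.049250   0.062250   0.037250   0.155750]
det(I−A) = Σ_j (I−A)_1j·C_1j = (0.55)(0.272500) + (0.00)(0.041875) + (-0.10)(0.108875) + (-0.20)(0.049250) = 0.1291375
(I − A)⁻¹ = adj(I−A) / det(I−A) ≈
  [   2.1102     0.4336     0.5808     0.6834]
  [   0.3243     2.0850     1.0067     0.5179]
  [   0.8431     1.4210     2.6174     1.3464]
  [   0.3814     0.4820     0.2885     1.2061]
x = (I − A)⁻¹ d = adj(I−A)·d / det(I−A), with det(I−A) = 0.1291375:
  x_1 = (0.272500·160 + 0.056000·160 + 0.075000·200 + 0.088250·160) / 0.1291375 = 81.68 / 0.1291375 ≈ 632.504
  x_2 = (0.041875·160 + 0.269250·160 + 0.130000·200 + 0.066875·160) / 0.1291375 = 86.48 / 0.1291375 ≈ 669.674
  x_3 = (0.108875·160 + 0.183500·160 + 0.338000·200 + 0.173875·160) / 0.1291375 = 142.20 / 0.1291375 ≈ 1101.152
  x_4 = (0.049250·160 + 0.062250·160 + 0.037250·200 + 0.155750·160) / 0.1291375 = 50.21 / 0.1291375 ≈ 388.810

x_3 = 1101.152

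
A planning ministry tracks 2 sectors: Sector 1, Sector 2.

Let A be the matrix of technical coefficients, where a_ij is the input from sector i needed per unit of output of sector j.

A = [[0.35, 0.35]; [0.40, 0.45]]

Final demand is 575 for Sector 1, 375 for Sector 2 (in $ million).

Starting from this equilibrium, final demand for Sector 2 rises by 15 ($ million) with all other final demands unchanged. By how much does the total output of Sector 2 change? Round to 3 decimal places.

Δx_2 = 44.828

I − A =
  [   0.65    -0.35]
  [  -0.40     0.55]
det(I−A) = (0.65)(0.55) − (-0.35)(-0.40) = 0.2175
adj(I−A) = [[0.55, 0.35], [0.40, 0.65]]
(I − A)⁻¹ = adj(I−A) / det(I−A) ≈
  [   2.5287     1.6092]
  [   1.8391     2.9885]
Δx = (I − A)⁻¹ Δd with Δd having +15 in the Sector 2 component and 0 elsewhere.
So Δx_2 = L_22 · (+15), where L_22 = adj(I−A)_22 / det(I−A) = 0.65 / 0.2175.
Δx_2 = 0.65 × (+15) / 0.2175 = 9.75 / 0.2175 ≈ 44.828.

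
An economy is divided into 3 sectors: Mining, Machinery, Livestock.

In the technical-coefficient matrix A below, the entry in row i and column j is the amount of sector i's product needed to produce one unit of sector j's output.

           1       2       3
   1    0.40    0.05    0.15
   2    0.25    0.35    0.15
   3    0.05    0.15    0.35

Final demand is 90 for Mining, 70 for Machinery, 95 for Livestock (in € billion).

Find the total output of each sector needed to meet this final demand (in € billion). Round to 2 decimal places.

x_1 = 225.45, x_2 = 245.19, x_3 = 220.08

I − A =
  [   0.60    -0.05    -0.15]
  [  -0.25     0.65    -0.15]
  [  -0.05    -0.15     0.65]
Cofactors of I−A, C_ij = (−1)^(i+j)·(minor ij) (rows/columns in the sector order above):
  C_11 = (0.65)(0.65) − (-0.15)(-0.15) = 0.4000
  C_12 = −[(-0.25)(0.65) − (-0.15)(-0.05)] = 0.1700
  C_13 = (-0.25)(-0.15) − (0.65)(-0.05) = 0.0700
  C_21 = −[(-0.05)(0.65) − (-0.15)(-0.15)] = 0.0550
  C_22 = (0.60)(0.65) − (-0.15)(-0.05) = 0.3825
  C_23 = −[(0.60)(-0.15) − (-0.05)(-0.05)] = 0.0925
  C_31 = (-0.05)(-0.15) − (-0.15)(0.65) = 0.1050
  C_32 = −[(0.60)(-0.15) − (-0.15)(-0.25)] = 0.1275
  C_33 = (0.60)(0.65) − (-0.05)(-0.25) = 0.3775
det(I−A) = Σ_j (I−A)_1j·C_1j = (0.60)(0.4000) + (-0.05)(0.1700) + (-0.15)(0.0700) = 0.2210
adj(I−A) = Cᵀ =
  [ 0.4000   0.0550   0.1050]
  [ 0.1700   0.3825   0.1275]
  [ 0.0700   0.0925   0.3775]
(I − A)⁻¹ = adj(I−A) / det(I−A) ≈
  [   1.8100     0.2489     0.4751]
  [   0.7692     1.7308     0.5769]
  [   0.3167     0.4186     1.7081]
x = (I − A)⁻¹ d = adj(I−A)·d / det(I−A), with det(I−A) = 0.2210:
  x_1 = (0.4000·90 + 0.0550·70 + 0.1050·95) / 0.2210 = 49.825 / 0.2210 ≈ 225.45
  x_2 = (0.1700·90 + 0.3825·70 + 0.1275·95) / 0.2210 = 54.1875 / 0.2210 ≈ 245.19
  x_3 = (0.0700·90 + 0.0925·70 + 0.3775·95) / 0.2210 = 48.6375 / 0.2210 ≈ 220.08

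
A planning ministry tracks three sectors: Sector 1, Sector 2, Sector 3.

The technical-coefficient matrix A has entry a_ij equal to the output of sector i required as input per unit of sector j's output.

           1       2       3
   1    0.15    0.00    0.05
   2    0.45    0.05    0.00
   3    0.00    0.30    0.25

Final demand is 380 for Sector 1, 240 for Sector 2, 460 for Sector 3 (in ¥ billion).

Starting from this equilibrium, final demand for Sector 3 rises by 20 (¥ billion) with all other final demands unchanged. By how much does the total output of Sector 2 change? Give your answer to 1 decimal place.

Δx_2 = 0.8

I − A =
  [   0.85     0.00    -0.05]
  [  -0.45     0.95     0.00]
  [   0.00    -0.30     0.75]
Cofactors of I−A, C_ij = (−1)^(i+j)·(minor ij) (rows/columns in the sector order above):
  C_11 = (0.95)(0.75) − (0.00)(-0.30) = 0.7125
  C_12 = −[(-0.45)(0.75) − (0.00)(0.00)] = 0.3375
  C_13 = (-0.45)(-0.30) − (0.95)(0.00) = 0.1350
  C_21 = −[(0.00)(0.75) − (-0.05)(-0.30)] = 0.0150
  C_22 = (0.85)(0.75) − (-0.05)(0.00) = 0.6375
  C_23 = −[(0.85)(-0.30) − (0.00)(0.00)] = 0.2550
  C_31 = (0.00)(0.00) − (-0.05)(0.95) = 0.0475
  C_32 = −[(0.85)(0.00) − (-0.05)(-0.45)] = 0.0225
  C_33 = (0.85)(0.95) − (0.00)(-0.45) = 0.8075
det(I−A) = Σ_j (I−A)_1j·C_1j = (0.85)(0.7125) + (0.00)(0.3375) + (-0.05)(0.1350) = 0.598875
adj(I−A) = Cᵀ =
  [ 0.7125   0.0150   0.0475]
  [ 0.3375   0.6375   0.0225]
  [ 0.1350   0.2550   0.8075]
(I − A)⁻¹ = adj(I−A) / det(I−A) ≈
  [   1.1897     0.0250     0.0793]
  [   0.5636     1.0645     0.0376]
  [   0.2254     0.4258     1.3484]
Δx = (I − A)⁻¹ Δd with Δd having +20 in the Sector 3 component and 0 elsewhere.
So Δx_2 = L_23 · (+20), where L_23 = adj(I−A)_23 / det(I−A) = 0.0225 / 0.598875.
Δx_2 = 0.0225 × (+20) / 0.598875 = 0.45 / 0.598875 ≈ 0.8.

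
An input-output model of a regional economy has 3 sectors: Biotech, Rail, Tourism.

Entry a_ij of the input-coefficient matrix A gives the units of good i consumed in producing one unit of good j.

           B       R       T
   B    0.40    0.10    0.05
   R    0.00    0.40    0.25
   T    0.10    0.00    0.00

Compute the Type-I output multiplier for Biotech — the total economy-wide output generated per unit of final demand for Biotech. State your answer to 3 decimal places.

I − A =
  [   0.60    -0.10    -0.05]
  [   0.00     0.60    -0.25]
  [  -0.10     0.00     1.00]
Cofactors of I−A, C_ij = (−1)^(i+j)·(minor ij) (rows/columns in the sector order above):
  C_11 = (0.60)(1.00) − (-0.25)(0.00) = 0.6000
  C_12 = −[(0.00)(1.00) − (-0.25)(-0.10)] = 0.0250
  C_13 = (0.00)(0.00) − (0.60)(-0.10) = 0.0600
  C_21 = −[(-0.10)(1.00) − (-0.05)(0.00)] = 0.1000
  C_22 = (0.60)(1.00) − (-0.05)(-0.10) = 0.5950
  C_23 = −[(0.60)(0.00) − (-0.10)(-0.10)] = 0.0100
  C_31 = (-0.10)(-0.25) − (-0.05)(0.60) = 0.0550
  C_32 = −[(0.60)(-0.25) − (-0.05)(0.00)] = 0.1500
  C_33 = (0.60)(0.60) − (-0.10)(0.00) = 0.3600
det(I−A) = Σ_j (I−A)_1j·C_1j = (0.60)(0.6000) + (-0.10)(0.0250) + (-0.05)(0.0600) = 0.3545
adj(I−A) = Cᵀ =
  [ 0.6000   0.1000   0.0550]
  [ 0.0250   0.5950   0.1500]
  [ 0.0600   0.0100   0.3600]
(I − A)⁻¹ = adj(I−A) / det(I−A) ≈
  [   1.6925     0.2821     0.1551]
  [   0.0705     1.6784     0.4231]
  [   0.1693     0.0282     1.0155]
The output multiplier for sector j is the column-j sum of the Leontief inverse (I − A)⁻¹ = adj(I−A) / det(I−A).
Column B of adj(I−A): (0.6000, 0.0250, 0.0600); det(I−A) = 0.3545.
m_B = (0.6000 + 0.0250 + 0.0600) / 0.3545 = 0.685 / 0.3545 ≈ 1.932.

m_B = 1.932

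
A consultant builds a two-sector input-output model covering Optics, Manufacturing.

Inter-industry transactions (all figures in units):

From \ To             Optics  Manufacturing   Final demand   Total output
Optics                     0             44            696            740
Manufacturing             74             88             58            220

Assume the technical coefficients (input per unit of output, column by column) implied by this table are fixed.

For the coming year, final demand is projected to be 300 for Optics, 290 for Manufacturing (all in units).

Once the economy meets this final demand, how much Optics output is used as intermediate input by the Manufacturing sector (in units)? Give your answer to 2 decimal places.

z_OM = 110.34

Technical coefficients a_ij = z_ij / X_j:
  a_OO = 0/740 = 0.00, a_MO = 74/740 = 0.10
  a_OM = 44/220 = 0.20, a_MM = 88/220 = 0.40
I − A =
  [   1.00    -0.20]
  [  -0.10     0.60]
det(I−A) = (1.00)(0.60) − (-0.20)(-0.10) = 0.5800
adj(I−A) = [[0.60, 0.20], [0.10, 1.00]]
(I − A)⁻¹ = adj(I−A) / det(I−A) ≈
  [   1.0345     0.3448]
  [   0.1724     1.7241]
First solve x = (I − A)⁻¹ d = adj(I−A)·d / det(I−A); in particular x_M = (0.10·300 + 1.00·290) / 0.5800 = 320.00 / 0.5800 ≈ 551.7241.
Intermediate flow from O to M: z_OM = a_OM · x_M = 0.20 × 320.00 / 0.5800 = 64.00 / 0.5800 ≈ 110.34.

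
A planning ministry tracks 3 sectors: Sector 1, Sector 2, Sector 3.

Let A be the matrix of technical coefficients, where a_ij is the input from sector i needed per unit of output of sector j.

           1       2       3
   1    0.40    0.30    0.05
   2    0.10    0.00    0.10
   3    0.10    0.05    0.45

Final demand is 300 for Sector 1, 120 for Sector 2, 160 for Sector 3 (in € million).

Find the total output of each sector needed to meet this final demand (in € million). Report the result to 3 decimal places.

I − A =
  [   0.60    -0.30    -0.05]
  [  -0.10     1.00    -0.10]
  [  -0.10    -0.05     0.55]
Cofactors of I−A, C_ij = (−1)^(i+j)·(minor ij) (rows/columns in the sector order above):
  C_11 = (1.00)(0.55) − (-0.10)(-0.05) = 0.5450
  C_12 = −[(-0.10)(0.55) − (-0.10)(-0.10)] = 0.0650
  C_13 = (-0.10)(-0.05) − (1.00)(-0.10) = 0.1050
  C_21 = −[(-0.30)(0.55) − (-0.05)(-0.05)] = 0.1675
  C_22 = (0.60)(0.55) − (-0.05)(-0.10) = 0.3250
  C_23 = −[(0.60)(-0.05) − (-0.30)(-0.10)] = 0.0600
  C_31 = (-0.30)(-0.10) − (-0.05)(1.00) = 0.0800
  C_32 = −[(0.60)(-0.10) − (-0.05)(-0.10)] = 0.0650
  C_33 = (0.60)(1.00) − (-0.30)(-0.10) = 0.5700
det(I−A) = Σ_j (I−A)_1j·C_1j = (0.60)(0.5450) + (-0.30)(0.0650) + (-0.05)(0.1050) = 0.30225
adj(I−A) = Cᵀ =
  [ 0.5450   0.1675   0.0800]
  [ 0.0650   0.3250   0.0650]
  [ 0.1050   0.0600   0.5700]
(I − A)⁻¹ = adj(I−A) / det(I−A) ≈
  [   1.8031     0.5542     0.2647]
  [   0.2151     1.0753     0.2151]
  [   0.3474     0.1985     1.8859]
x = (I − A)⁻¹ d = adj(I−A)·d / det(I−A), with det(I−A) = 0.30225:
  x_1 = (0.5450·300 + 0.1675·120 + 0.0800·160) / 0.30225 = 196.40 / 0.30225 ≈ 649.793
  x_2 = (0.0650·300 + 0.3250·120 + 0.0650·160) / 0.30225 = 68.90 / 0.30225 ≈ 227.957
  x_3 = (0.1050·300 + 0.0600·120 + 0.5700·160) / 0.30225 = 129.90 / 0.30225 ≈ 429.777

x_1 = 649.793, x_2 = 227.957, x_3 = 429.777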